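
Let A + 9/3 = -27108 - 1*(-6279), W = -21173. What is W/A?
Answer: 683/672 ≈ 1.0164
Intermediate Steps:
A = -20832 (A = -3 + (-27108 - 1*(-6279)) = -3 + (-27108 + 6279) = -3 - 20829 = -20832)
W/A = -21173/(-20832) = -21173*(-1/20832) = 683/672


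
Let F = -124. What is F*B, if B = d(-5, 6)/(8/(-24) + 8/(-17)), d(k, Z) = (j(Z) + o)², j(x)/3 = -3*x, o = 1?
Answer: 17764116/41 ≈ 4.3327e+5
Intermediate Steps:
j(x) = -9*x (j(x) = 3*(-3*x) = -9*x)
d(k, Z) = (1 - 9*Z)² (d(k, Z) = (-9*Z + 1)² = (1 - 9*Z)²)
B = -143259/41 (B = (-1 + 9*6)²/(8/(-24) + 8/(-17)) = (-1 + 54)²/(8*(-1/24) + 8*(-1/17)) = 53²/(-⅓ - 8/17) = 2809/(-41/51) = 2809*(-51/41) = -143259/41 ≈ -3494.1)
F*B = -124*(-143259/41) = 17764116/41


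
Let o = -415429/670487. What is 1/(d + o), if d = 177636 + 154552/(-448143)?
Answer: 300474055641/53374719551139505 ≈ 5.6295e-6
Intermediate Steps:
o = -415429/670487 (o = -415429*1/670487 = -415429/670487 ≈ -0.61959)
d = 79606175396/448143 (d = 177636 + 154552*(-1/448143) = 177636 - 154552/448143 = 79606175396/448143 ≈ 1.7764e+5)
1/(d + o) = 1/(79606175396/448143 - 415429/670487) = 1/(53374719551139505/300474055641) = 300474055641/53374719551139505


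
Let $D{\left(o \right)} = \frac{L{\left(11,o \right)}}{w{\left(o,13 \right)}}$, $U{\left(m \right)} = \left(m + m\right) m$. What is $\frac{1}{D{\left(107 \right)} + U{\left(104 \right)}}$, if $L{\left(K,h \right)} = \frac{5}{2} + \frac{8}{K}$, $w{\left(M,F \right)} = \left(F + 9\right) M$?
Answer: $\frac{51788}{1120278087} \approx 4.6228 \cdot 10^{-5}$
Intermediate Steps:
$U{\left(m \right)} = 2 m^{2}$ ($U{\left(m \right)} = 2 m m = 2 m^{2}$)
$w{\left(M,F \right)} = M \left(9 + F\right)$ ($w{\left(M,F \right)} = \left(9 + F\right) M = M \left(9 + F\right)$)
$L{\left(K,h \right)} = \frac{5}{2} + \frac{8}{K}$ ($L{\left(K,h \right)} = 5 \cdot \frac{1}{2} + \frac{8}{K} = \frac{5}{2} + \frac{8}{K}$)
$D{\left(o \right)} = \frac{71}{484 o}$ ($D{\left(o \right)} = \frac{\frac{5}{2} + \frac{8}{11}}{o \left(9 + 13\right)} = \frac{\frac{5}{2} + 8 \cdot \frac{1}{11}}{o 22} = \frac{\frac{5}{2} + \frac{8}{11}}{22 o} = \frac{71 \frac{1}{22 o}}{22} = \frac{71}{484 o}$)
$\frac{1}{D{\left(107 \right)} + U{\left(104 \right)}} = \frac{1}{\frac{71}{484 \cdot 107} + 2 \cdot 104^{2}} = \frac{1}{\frac{71}{484} \cdot \frac{1}{107} + 2 \cdot 10816} = \frac{1}{\frac{71}{51788} + 21632} = \frac{1}{\frac{1120278087}{51788}} = \frac{51788}{1120278087}$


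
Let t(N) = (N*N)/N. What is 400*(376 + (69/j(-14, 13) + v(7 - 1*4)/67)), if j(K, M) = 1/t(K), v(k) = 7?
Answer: -15809200/67 ≈ -2.3596e+5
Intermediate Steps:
t(N) = N (t(N) = N²/N = N)
j(K, M) = 1/K
400*(376 + (69/j(-14, 13) + v(7 - 1*4)/67)) = 400*(376 + (69/(1/(-14)) + 7/67)) = 400*(376 + (69/(-1/14) + 7*(1/67))) = 400*(376 + (69*(-14) + 7/67)) = 400*(376 + (-966 + 7/67)) = 400*(376 - 64715/67) = 400*(-39523/67) = -15809200/67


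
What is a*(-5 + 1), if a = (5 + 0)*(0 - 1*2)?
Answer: 40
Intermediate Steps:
a = -10 (a = 5*(0 - 2) = 5*(-2) = -10)
a*(-5 + 1) = -10*(-5 + 1) = -10*(-4) = 40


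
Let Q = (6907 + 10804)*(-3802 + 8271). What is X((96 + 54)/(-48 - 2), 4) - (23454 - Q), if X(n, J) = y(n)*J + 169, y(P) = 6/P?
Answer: 79127166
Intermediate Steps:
Q = 79150459 (Q = 17711*4469 = 79150459)
X(n, J) = 169 + 6*J/n (X(n, J) = (6/n)*J + 169 = 6*J/n + 169 = 169 + 6*J/n)
X((96 + 54)/(-48 - 2), 4) - (23454 - Q) = (169 + 6*4/((96 + 54)/(-48 - 2))) - (23454 - 1*79150459) = (169 + 6*4/(150/(-50))) - (23454 - 79150459) = (169 + 6*4/(150*(-1/50))) - 1*(-79127005) = (169 + 6*4/(-3)) + 79127005 = (169 + 6*4*(-⅓)) + 79127005 = (169 - 8) + 79127005 = 161 + 79127005 = 79127166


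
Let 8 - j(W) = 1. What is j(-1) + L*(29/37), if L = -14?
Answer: -147/37 ≈ -3.9730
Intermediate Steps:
j(W) = 7 (j(W) = 8 - 1*1 = 8 - 1 = 7)
j(-1) + L*(29/37) = 7 - 406/37 = -147/37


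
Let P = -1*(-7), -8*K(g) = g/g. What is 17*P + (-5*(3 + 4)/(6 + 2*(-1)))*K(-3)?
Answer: 3843/32 ≈ 120.09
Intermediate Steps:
K(g) = -1/8 (K(g) = -g/(8*g) = -1/8*1 = -1/8)
P = 7
17*P + (-5*(3 + 4)/(6 + 2*(-1)))*K(-3) = 17*7 - 5*(3 + 4)/(6 + 2*(-1))*(-1/8) = 119 - 35/(6 - 2)*(-1/8) = 119 - 35/4*(-1/8) = 119 + 35/32 = 3843/32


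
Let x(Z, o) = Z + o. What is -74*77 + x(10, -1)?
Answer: -5689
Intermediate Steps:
-74*77 + x(10, -1) = -74*77 + (10 - 1) = -5698 + 9 = -5689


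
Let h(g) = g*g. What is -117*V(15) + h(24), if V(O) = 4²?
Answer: -1296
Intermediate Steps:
h(g) = g²
V(O) = 16
-117*V(15) + h(24) = -117*16 + 24² = -1872 + 576 = -1296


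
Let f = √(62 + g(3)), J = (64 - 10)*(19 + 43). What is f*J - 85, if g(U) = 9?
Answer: -85 + 3348*√71 ≈ 28126.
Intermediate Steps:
J = 3348 (J = 54*62 = 3348)
f = √71 (f = √(62 + 9) = √71 ≈ 8.4261)
f*J - 85 = √71*3348 - 85 = 3348*√71 - 85 = -85 + 3348*√71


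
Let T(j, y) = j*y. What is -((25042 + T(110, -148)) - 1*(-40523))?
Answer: -49285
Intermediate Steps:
-((25042 + T(110, -148)) - 1*(-40523)) = -((25042 + 110*(-148)) - 1*(-40523)) = -((25042 - 16280) + 40523) = -(8762 + 40523) = -1*49285 = -49285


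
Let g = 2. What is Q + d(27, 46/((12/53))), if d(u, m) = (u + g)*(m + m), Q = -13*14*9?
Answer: 30437/3 ≈ 10146.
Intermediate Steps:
Q = -1638 (Q = -182*9 = -1638)
d(u, m) = 2*m*(2 + u) (d(u, m) = (u + 2)*(m + m) = (2 + u)*(2*m) = 2*m*(2 + u))
Q + d(27, 46/((12/53))) = -1638 + 2*(46/((12/53)))*(2 + 27) = -1638 + 2*(46/((12*(1/53))))*29 = -1638 + 2*(46/(12/53))*29 = -1638 + 2*(46*(53/12))*29 = -1638 + 2*(1219/6)*29 = -1638 + 35351/3 = 30437/3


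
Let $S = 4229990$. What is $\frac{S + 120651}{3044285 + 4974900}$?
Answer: $\frac{4350641}{8019185} \approx 0.54253$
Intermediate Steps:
$\frac{S + 120651}{3044285 + 4974900} = \frac{4229990 + 120651}{3044285 + 4974900} = \frac{4350641}{8019185}$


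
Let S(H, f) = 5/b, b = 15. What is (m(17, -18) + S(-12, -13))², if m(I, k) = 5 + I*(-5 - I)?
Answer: 1223236/9 ≈ 1.3592e+5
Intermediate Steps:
S(H, f) = ⅓ (S(H, f) = 5/15 = 5*(1/15) = ⅓)
(m(17, -18) + S(-12, -13))² = ((5 - 1*17² - 5*17) + ⅓)² = ((5 - 1*289 - 85) + ⅓)² = ((5 - 289 - 85) + ⅓)² = (-369 + ⅓)² = (-1106/3)² = 1223236/9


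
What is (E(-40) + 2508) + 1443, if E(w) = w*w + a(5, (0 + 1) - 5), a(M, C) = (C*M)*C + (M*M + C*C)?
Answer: 5672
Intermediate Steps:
a(M, C) = C² + M² + M*C² (a(M, C) = M*C² + (M² + C²) = M*C² + (C² + M²) = C² + M² + M*C²)
E(w) = 121 + w² (E(w) = w*w + (((0 + 1) - 5)² + 5² + 5*((0 + 1) - 5)²) = w² + ((1 - 5)² + 25 + 5*(1 - 5)²) = w² + ((-4)² + 25 + 5*(-4)²) = w² + (16 + 25 + 5*16) = w² + (16 + 25 + 80) = w² + 121 = 121 + w²)
(E(-40) + 2508) + 1443 = ((121 + (-40)²) + 2508) + 1443 = ((121 + 1600) + 2508) + 1443 = (1721 + 2508) + 1443 = 4229 + 1443 = 5672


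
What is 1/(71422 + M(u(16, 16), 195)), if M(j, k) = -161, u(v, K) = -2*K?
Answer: 1/71261 ≈ 1.4033e-5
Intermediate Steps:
1/(71422 + M(u(16, 16), 195)) = 1/(71422 - 161) = 1/71261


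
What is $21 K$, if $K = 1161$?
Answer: $24381$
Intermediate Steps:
$21 K = 21 \cdot 1161 = 24381$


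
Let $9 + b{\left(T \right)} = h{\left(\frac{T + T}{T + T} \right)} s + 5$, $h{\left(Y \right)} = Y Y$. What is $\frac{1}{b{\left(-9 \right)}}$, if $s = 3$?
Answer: $-1$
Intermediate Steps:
$h{\left(Y \right)} = Y^{2}$
$b{\left(T \right)} = -1$ ($b{\left(T \right)} = -9 + \left(\left(\frac{T + T}{T + T}\right)^{2} \cdot 3 + 5\right) = -9 + \left(\left(\frac{2 T}{2 T}\right)^{2} \cdot 3 + 5\right) = -9 + \left(\left(2 T \frac{1}{2 T}\right)^{2} \cdot 3 + 5\right) = -9 + \left(1^{2} \cdot 3 + 5\right) = -9 + \left(1 \cdot 3 + 5\right) = -9 + \left(3 + 5\right) = -9 + 8 = -1$)
$\frac{1}{b{\left(-9 \right)}} = \frac{1}{-1} = -1$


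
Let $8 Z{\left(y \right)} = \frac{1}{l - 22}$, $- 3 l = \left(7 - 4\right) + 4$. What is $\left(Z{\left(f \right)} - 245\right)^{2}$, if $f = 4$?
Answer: $\frac{20472744889}{341056} \approx 60028.0$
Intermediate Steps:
$l = - \frac{7}{3}$ ($l = - \frac{\left(7 - 4\right) + 4}{3} = - \frac{3 + 4}{3} = \left(- \frac{1}{3}\right) 7 = - \frac{7}{3} \approx -2.3333$)
$Z{\left(y \right)} = - \frac{3}{584}$ ($Z{\left(y \right)} = \frac{1}{8 \left(- \frac{7}{3} - 22\right)} = \frac{1}{8 \left(- \frac{73}{3}\right)} = \frac{1}{8} \left(- \frac{3}{73}\right) = - \frac{3}{584}$)
$\left(Z{\left(f \right)} - 245\right)^{2} = \left(- \frac{3}{584} - 245\right)^{2} = \left(- \frac{143083}{584}\right)^{2} = \frac{20472744889}{341056}$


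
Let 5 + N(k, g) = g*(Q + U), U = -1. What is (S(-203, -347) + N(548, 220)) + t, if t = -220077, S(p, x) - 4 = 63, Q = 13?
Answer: -217375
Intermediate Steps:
S(p, x) = 67 (S(p, x) = 4 + 63 = 67)
N(k, g) = -5 + 12*g (N(k, g) = -5 + g*(13 - 1) = -5 + g*12 = -5 + 12*g)
(S(-203, -347) + N(548, 220)) + t = (67 + (-5 + 12*220)) - 220077 = (67 + (-5 + 2640)) - 220077 = (67 + 2635) - 220077 = 2702 - 220077 = -217375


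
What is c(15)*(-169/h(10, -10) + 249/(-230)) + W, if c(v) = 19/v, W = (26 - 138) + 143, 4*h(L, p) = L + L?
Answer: -45487/3450 ≈ -13.185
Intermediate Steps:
h(L, p) = L/2 (h(L, p) = (L + L)/4 = (2*L)/4 = L/2)
W = 31 (W = -112 + 143 = 31)
c(15)*(-169/h(10, -10) + 249/(-230)) + W = (19/15)*(-169/((½)*10) + 249/(-230)) + 31 = (19*(1/15))*(-169/5 + 249*(-1/230)) + 31 = 19*(-169*⅕ - 249/230)/15 + 31 = 19*(-169/5 - 249/230)/15 + 31 = (19/15)*(-8023/230) + 31 = -152437/3450 + 31 = -45487/3450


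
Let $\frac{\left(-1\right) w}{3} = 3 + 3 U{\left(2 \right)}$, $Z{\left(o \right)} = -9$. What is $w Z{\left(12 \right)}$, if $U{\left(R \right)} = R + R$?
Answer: $405$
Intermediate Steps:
$U{\left(R \right)} = 2 R$
$w = -45$ ($w = - 3 \left(3 + 3 \cdot 2 \cdot 2\right) = - 3 \left(3 + 3 \cdot 4\right) = - 3 \left(3 + 12\right) = \left(-3\right) 15 = -45$)
$w Z{\left(12 \right)} = \left(-45\right) \left(-9\right) = 405$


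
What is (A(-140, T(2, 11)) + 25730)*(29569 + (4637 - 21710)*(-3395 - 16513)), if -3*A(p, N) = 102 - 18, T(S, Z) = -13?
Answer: 8736594359806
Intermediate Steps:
A(p, N) = -28 (A(p, N) = -(102 - 18)/3 = -⅓*84 = -28)
(A(-140, T(2, 11)) + 25730)*(29569 + (4637 - 21710)*(-3395 - 16513)) = (-28 + 25730)*(29569 + (4637 - 21710)*(-3395 - 16513)) = 25702*(29569 - 17073*(-19908)) = 25702*(29569 + 339889284) = 25702*339918853 = 8736594359806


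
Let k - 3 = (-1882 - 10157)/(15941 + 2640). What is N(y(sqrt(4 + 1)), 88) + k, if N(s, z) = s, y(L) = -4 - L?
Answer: -30620/18581 - sqrt(5) ≈ -3.8840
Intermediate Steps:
k = 43704/18581 (k = 3 + (-1882 - 10157)/(15941 + 2640) = 3 - 12039/18581 = 43704/18581 ≈ 2.3521)
N(y(sqrt(4 + 1)), 88) + k = (-4 - sqrt(4 + 1)) + 43704/18581 = (-4 - sqrt(5)) + 43704/18581 = -30620/18581 - sqrt(5)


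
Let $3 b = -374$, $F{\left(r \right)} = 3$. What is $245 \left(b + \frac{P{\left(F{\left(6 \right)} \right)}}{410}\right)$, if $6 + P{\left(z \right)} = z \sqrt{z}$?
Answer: $- \frac{3757271}{123} + \frac{147 \sqrt{3}}{82} \approx -30544.0$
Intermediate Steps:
$P{\left(z \right)} = -6 + z^{\frac{3}{2}}$ ($P{\left(z \right)} = -6 + z \sqrt{z} = -6 + z^{\frac{3}{2}}$)
$b = - \frac{374}{3}$ ($b = \frac{1}{3} \left(-374\right) = - \frac{374}{3} \approx -124.67$)
$245 \left(b + \frac{P{\left(F{\left(6 \right)} \right)}}{410}\right) = 245 \left(- \frac{374}{3} + \frac{-6 + 3^{\frac{3}{2}}}{410}\right) = 245 \left(- \frac{374}{3} + \left(-6 + 3 \sqrt{3}\right) \frac{1}{410}\right) = 245 \left(- \frac{374}{3} - \left(\frac{3}{205} - \frac{3 \sqrt{3}}{410}\right)\right) = 245 \left(- \frac{76679}{615} + \frac{3 \sqrt{3}}{410}\right) = - \frac{3757271}{123} + \frac{147 \sqrt{3}}{82}$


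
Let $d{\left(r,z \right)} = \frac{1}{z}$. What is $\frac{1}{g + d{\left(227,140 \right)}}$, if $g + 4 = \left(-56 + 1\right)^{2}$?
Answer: $\frac{140}{422941} \approx 0.00033102$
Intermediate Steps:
$g = 3021$ ($g = -4 + \left(-56 + 1\right)^{2} = -4 + \left(-55\right)^{2} = -4 + 3025 = 3021$)
$\frac{1}{g + d{\left(227,140 \right)}} = \frac{1}{3021 + \frac{1}{140}} = \frac{1}{\frac{422941}{140}} = \frac{140}{422941}$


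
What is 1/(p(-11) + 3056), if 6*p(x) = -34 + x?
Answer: 2/6097 ≈ 0.00032803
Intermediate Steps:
p(x) = -17/3 + x/6 (p(x) = (-34 + x)/6 = -17/3 + x/6)
1/(p(-11) + 3056) = 1/((-17/3 + (1/6)*(-11)) + 3056) = 1/((-17/3 - 11/6) + 3056) = 1/(-15/2 + 3056) = 1/(6097/2) = 2/6097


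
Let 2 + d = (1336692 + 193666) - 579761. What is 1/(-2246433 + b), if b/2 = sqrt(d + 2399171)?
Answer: -13953/31344396425 - 2*sqrt(3349766)/5046447824425 ≈ -4.4588e-7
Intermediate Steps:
d = 950595 (d = -2 + ((1336692 + 193666) - 579761) = -2 + (1530358 - 579761) = -2 + 950597 = 950595)
b = 2*sqrt(3349766) (b = 2*sqrt(950595 + 2399171) = 2*sqrt(3349766) ≈ 3660.5)
1/(-2246433 + b) = 1/(-2246433 + 2*sqrt(3349766))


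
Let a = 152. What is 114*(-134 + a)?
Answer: 2052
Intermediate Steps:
114*(-134 + a) = 114*(-134 + 152) = 114*18 = 2052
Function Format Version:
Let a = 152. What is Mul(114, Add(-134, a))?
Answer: 2052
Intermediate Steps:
Mul(114, Add(-134, a)) = Mul(114, Add(-134, 152)) = Mul(114, 18) = 2052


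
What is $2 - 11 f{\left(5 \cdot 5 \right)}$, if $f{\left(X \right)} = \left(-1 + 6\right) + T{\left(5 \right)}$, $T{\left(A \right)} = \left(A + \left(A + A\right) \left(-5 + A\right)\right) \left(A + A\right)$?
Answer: $-603$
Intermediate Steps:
$T{\left(A \right)} = 2 A \left(A + 2 A \left(-5 + A\right)\right)$ ($T{\left(A \right)} = \left(A + 2 A \left(-5 + A\right)\right) 2 A = 2 A \left(A + 2 A \left(-5 + A\right)\right)$)
$f{\left(X \right)} = 55$ ($f{\left(X \right)} = \left(-1 + 6\right) + 5^{2} \left(-18 + 4 \cdot 5\right) = 5 + 25 \left(-18 + 20\right) = 5 + 25 \cdot 2 = 5 + 50 = 55$)
$2 - 11 f{\left(5 \cdot 5 \right)} = 2 - 605 = -603$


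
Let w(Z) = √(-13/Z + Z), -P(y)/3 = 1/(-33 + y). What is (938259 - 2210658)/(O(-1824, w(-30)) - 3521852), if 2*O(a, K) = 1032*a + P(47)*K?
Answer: 44521498339973760/156162532244403301 - 35627172*I*√26610/156162532244403301 ≈ 0.2851 - 3.7216e-8*I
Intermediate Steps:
P(y) = -3/(-33 + y)
w(Z) = √(Z - 13/Z)
O(a, K) = 516*a - 3*K/28 (O(a, K) = (1032*a + (-3/(-33 + 47))*K)/2 = (1032*a + (-3/14)*K)/2 = (1032*a + (-3*1/14)*K)/2 = (1032*a - 3*K/14)/2 = 516*a - 3*K/28)
(938259 - 2210658)/(O(-1824, w(-30)) - 3521852) = (938259 - 2210658)/((516*(-1824) - 3*√(-30 - 13/(-30))/28) - 3521852) = -1272399/((-941184 - 3*√(-30 - 13*(-1/30))/28) - 3521852) = -1272399/((-941184 - 3*√(-30 + 13/30)/28) - 3521852) = -1272399/((-941184 - I*√26610/280) - 3521852) = -1272399/(-4463036 - I*√26610/280)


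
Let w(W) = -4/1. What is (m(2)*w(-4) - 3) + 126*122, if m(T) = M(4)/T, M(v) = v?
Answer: 15361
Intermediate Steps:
w(W) = -4 (w(W) = -4*1 = -4)
m(T) = 4/T
(m(2)*w(-4) - 3) + 126*122 = ((4/2)*(-4) - 3) + 126*122 = ((4*(½))*(-4) - 3) + 15372 = (2*(-4) - 3) + 15372 = (-8 - 3) + 15372 = -11 + 15372 = 15361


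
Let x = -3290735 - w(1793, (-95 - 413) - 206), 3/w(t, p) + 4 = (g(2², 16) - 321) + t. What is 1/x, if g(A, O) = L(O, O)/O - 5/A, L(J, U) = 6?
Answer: -11737/38623356719 ≈ -3.0388e-7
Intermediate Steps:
g(A, O) = -5/A + 6/O (g(A, O) = 6/O - 5/A = -5/A + 6/O)
w(t, p) = 3/(-2607/8 + t) (w(t, p) = 3/(-4 + (((-5/(2²) + 6/16) - 321) + t)) = 3/(-4 + (((-5/4 + 6*(1/16)) - 321) + t)) = 3/(-4 + (((-5*¼ + 3/8) - 321) + t)) = 3/(-4 + (((-5/4 + 3/8) - 321) + t)) = 3/(-4 + ((-7/8 - 321) + t)) = 3/(-4 + (-2575/8 + t)) = 3/(-2607/8 + t))
x = -38623356719/11737 (x = -3290735 - 24/(-2607 + 8*1793) = -3290735 - 24/(-2607 + 14344) = -3290735 - 24/11737 = -38623356719/11737 ≈ -3.2907e+6)
1/x = 1/(-38623356719/11737) = -11737/38623356719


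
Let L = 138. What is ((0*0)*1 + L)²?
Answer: 19044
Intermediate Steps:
((0*0)*1 + L)² = ((0*0)*1 + 138)² = (0*1 + 138)² = (0 + 138)² = 138² = 19044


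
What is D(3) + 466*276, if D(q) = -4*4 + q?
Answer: 128603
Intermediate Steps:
D(q) = -16 + q
D(3) + 466*276 = (-16 + 3) + 466*276 = -13 + 128616 = 128603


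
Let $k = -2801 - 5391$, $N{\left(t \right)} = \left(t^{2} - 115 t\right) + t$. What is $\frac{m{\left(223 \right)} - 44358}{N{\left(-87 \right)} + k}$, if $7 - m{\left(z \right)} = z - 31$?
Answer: $- \frac{44543}{9295} \approx -4.7921$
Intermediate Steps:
$N{\left(t \right)} = t^{2} - 114 t$
$m{\left(z \right)} = 38 - z$ ($m{\left(z \right)} = 7 - \left(z - 31\right) = 7 - \left(-31 + z\right) = 38 - z$)
$k = -8192$ ($k = -2801 - 5391 = -8192$)
$\frac{m{\left(223 \right)} - 44358}{N{\left(-87 \right)} + k} = \frac{\left(38 - 223\right) - 44358}{- 87 \left(-114 - 87\right) - 8192} = \frac{\left(38 - 223\right) - 44358}{\left(-87\right) \left(-201\right) - 8192} = \frac{-185 - 44358}{17487 - 8192} = - \frac{44543}{9295}$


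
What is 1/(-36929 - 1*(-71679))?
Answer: 1/34750 ≈ 2.8777e-5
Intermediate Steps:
1/(-36929 - 1*(-71679)) = 1/(-36929 + 71679) = 1/34750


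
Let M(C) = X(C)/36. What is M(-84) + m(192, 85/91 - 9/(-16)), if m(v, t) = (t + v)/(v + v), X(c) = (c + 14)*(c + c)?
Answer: 182922371/559104 ≈ 327.17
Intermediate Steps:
X(c) = 2*c*(14 + c) (X(c) = (14 + c)*(2*c) = 2*c*(14 + c))
M(C) = C*(14 + C)/18 (M(C) = (2*C*(14 + C))/36 = (2*C*(14 + C))*(1/36) = C*(14 + C)/18)
m(v, t) = (t + v)/(2*v) (m(v, t) = (t + v)/((2*v)) = (t + v)*(1/(2*v)) = (t + v)/(2*v))
M(-84) + m(192, 85/91 - 9/(-16)) = (1/18)*(-84)*(14 - 84) + (½)*((85/91 - 9/(-16)) + 192)/192 = (1/18)*(-84)*(-70) + (½)*(1/192)*((85*(1/91) - 9*(-1/16)) + 192) = 980/3 + (½)*(1/192)*((85/91 + 9/16) + 192) = 980/3 + (½)*(1/192)*(2179/1456 + 192) = 980/3 + (½)*(1/192)*(281731/1456) = 980/3 + 281731/559104 = 182922371/559104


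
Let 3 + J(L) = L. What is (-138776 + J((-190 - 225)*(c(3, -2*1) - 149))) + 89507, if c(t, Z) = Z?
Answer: 13393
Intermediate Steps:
J(L) = -3 + L
(-138776 + J((-190 - 225)*(c(3, -2*1) - 149))) + 89507 = (-138776 + (-3 + (-190 - 225)*(-2*1 - 149))) + 89507 = (-138776 + (-3 - 415*(-2 - 149))) + 89507 = (-138776 + (-3 - 415*(-151))) + 89507 = (-138776 + (-3 + 62665)) + 89507 = (-138776 + 62662) + 89507 = -76114 + 89507 = 13393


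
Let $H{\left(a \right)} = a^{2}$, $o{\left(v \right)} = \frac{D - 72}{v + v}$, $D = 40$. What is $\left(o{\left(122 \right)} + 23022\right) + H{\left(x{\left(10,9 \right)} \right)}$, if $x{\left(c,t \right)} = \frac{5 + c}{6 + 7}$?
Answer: $\frac{237346171}{10309} \approx 23023.0$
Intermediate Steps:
$o{\left(v \right)} = - \frac{16}{v}$ ($o{\left(v \right)} = \frac{40 - 72}{v + v} = - \frac{32}{2 v} = - 32 \frac{1}{2 v} = - \frac{16}{v}$)
$x{\left(c,t \right)} = \frac{5}{13} + \frac{c}{13}$ ($x{\left(c,t \right)} = \frac{5 + c}{13} = \left(5 + c\right) \frac{1}{13} = \frac{5}{13} + \frac{c}{13}$)
$\left(o{\left(122 \right)} + 23022\right) + H{\left(x{\left(10,9 \right)} \right)} = \left(- \frac{16}{122} + 23022\right) + \left(\frac{5}{13} + \frac{1}{13} \cdot 10\right)^{2} = \left(\left(-16\right) \frac{1}{122} + 23022\right) + \left(\frac{5}{13} + \frac{10}{13}\right)^{2} = \left(- \frac{8}{61} + 23022\right) + \left(\frac{15}{13}\right)^{2} = \frac{1404334}{61} + \frac{225}{169} = \frac{237346171}{10309}$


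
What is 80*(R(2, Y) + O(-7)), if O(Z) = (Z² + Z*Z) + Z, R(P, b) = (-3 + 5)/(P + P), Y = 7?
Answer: 7320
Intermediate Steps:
R(P, b) = 1/P (R(P, b) = 2/((2*P)) = 2*(1/(2*P)) = 1/P)
O(Z) = Z + 2*Z² (O(Z) = (Z² + Z²) + Z = 2*Z² + Z = Z + 2*Z²)
80*(R(2, Y) + O(-7)) = 80*(1/2 - 7*(1 + 2*(-7))) = 80*(½ - 7*(1 - 14)) = 80*(½ - 7*(-13)) = 80*(½ + 91) = 80*(183/2) = 7320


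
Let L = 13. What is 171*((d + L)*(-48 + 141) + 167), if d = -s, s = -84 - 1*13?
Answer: 1777887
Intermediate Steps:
s = -97 (s = -84 - 13 = -97)
d = 97 (d = -1*(-97) = 97)
171*((d + L)*(-48 + 141) + 167) = 171*((97 + 13)*(-48 + 141) + 167) = 171*(110*93 + 167) = 171*(10230 + 167) = 171*10397 = 1777887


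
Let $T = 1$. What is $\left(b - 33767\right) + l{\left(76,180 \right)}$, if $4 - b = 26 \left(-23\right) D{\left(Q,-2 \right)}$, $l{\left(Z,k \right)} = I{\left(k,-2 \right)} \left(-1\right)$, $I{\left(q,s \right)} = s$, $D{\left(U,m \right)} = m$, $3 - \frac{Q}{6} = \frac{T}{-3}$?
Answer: $-34957$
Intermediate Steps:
$Q = 20$ ($Q = 18 - 6 \cdot 1 \frac{1}{-3} = 18 - 6 \cdot 1 \left(- \frac{1}{3}\right) = 18 - -2 = 18 + 2 = 20$)
$l{\left(Z,k \right)} = 2$ ($l{\left(Z,k \right)} = \left(-2\right) \left(-1\right) = 2$)
$b = -1192$ ($b = 4 - 26 \left(-23\right) \left(-2\right) = 4 - \left(-598\right) \left(-2\right) = 4 - 1196 = -1192$)
$\left(b - 33767\right) + l{\left(76,180 \right)} = \left(-1192 - 33767\right) + 2 = -34959 + 2 = -34957$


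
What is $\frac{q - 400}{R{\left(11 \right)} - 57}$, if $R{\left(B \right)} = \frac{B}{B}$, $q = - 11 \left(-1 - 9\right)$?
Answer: $\frac{145}{28} \approx 5.1786$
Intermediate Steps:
$q = 110$ ($q = \left(-11\right) \left(-10\right) = 110$)
$R{\left(B \right)} = 1$
$\frac{q - 400}{R{\left(11 \right)} - 57} = \frac{110 - 400}{1 - 57} = - \frac{290}{-56} = \left(-290\right) \left(- \frac{1}{56}\right) = \frac{145}{28}$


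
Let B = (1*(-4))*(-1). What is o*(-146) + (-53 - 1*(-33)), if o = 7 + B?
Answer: -1626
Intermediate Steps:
B = 4 (B = -4*(-1) = 4)
o = 11 (o = 7 + 4 = 11)
o*(-146) + (-53 - 1*(-33)) = 11*(-146) + (-53 - 1*(-33)) = -1606 + (-53 + 33) = -1606 - 20 = -1626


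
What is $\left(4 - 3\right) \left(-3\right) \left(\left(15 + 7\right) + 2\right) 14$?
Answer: $-1008$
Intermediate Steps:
$\left(4 - 3\right) \left(-3\right) \left(\left(15 + 7\right) + 2\right) 14 = 1 \left(-3\right) \left(22 + 2\right) 14 = \left(-3\right) 24 \cdot 14 = \left(-72\right) 14 = -1008$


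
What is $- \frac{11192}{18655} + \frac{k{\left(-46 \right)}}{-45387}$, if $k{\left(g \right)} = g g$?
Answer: $- \frac{13352324}{20651085} \approx -0.64657$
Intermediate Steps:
$k{\left(g \right)} = g^{2}$
$- \frac{11192}{18655} + \frac{k{\left(-46 \right)}}{-45387} = - \frac{11192}{18655} + \frac{\left(-46\right)^{2}}{-45387} = \left(-11192\right) \frac{1}{18655} + 2116 \left(- \frac{1}{45387}\right) = - \frac{11192}{18655} - \frac{2116}{45387} = - \frac{13352324}{20651085}$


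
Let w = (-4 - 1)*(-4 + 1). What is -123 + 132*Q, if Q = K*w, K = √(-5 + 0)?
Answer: -123 + 1980*I*√5 ≈ -123.0 + 4427.4*I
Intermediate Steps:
K = I*√5 (K = √(-5) = I*√5 ≈ 2.2361*I)
w = 15 (w = -5*(-3) = 15)
Q = 15*I*√5 (Q = (I*√5)*15 = 15*I*√5 ≈ 33.541*I)
-123 + 132*Q = -123 + 132*(15*I*√5) = -123 + 1980*I*√5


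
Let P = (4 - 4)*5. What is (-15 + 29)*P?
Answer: 0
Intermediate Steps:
P = 0 (P = 0*5 = 0)
(-15 + 29)*P = (-15 + 29)*0 = 14*0 = 0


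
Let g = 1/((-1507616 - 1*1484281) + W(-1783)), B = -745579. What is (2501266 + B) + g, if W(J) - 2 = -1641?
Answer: 5255712239231/2993536 ≈ 1.7557e+6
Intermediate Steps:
W(J) = -1639 (W(J) = 2 - 1641 = -1639)
g = -1/2993536 (g = 1/((-1507616 - 1*1484281) - 1639) = 1/((-1507616 - 1484281) - 1639) = 1/(-2991897 - 1639) = 1/(-2993536) = -1/2993536 ≈ -3.3405e-7)
(2501266 + B) + g = (2501266 - 745579) - 1/2993536 = 1755687 - 1/2993536 = 5255712239231/2993536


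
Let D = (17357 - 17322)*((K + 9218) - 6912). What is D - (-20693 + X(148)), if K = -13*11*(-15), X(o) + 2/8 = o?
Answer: 705321/4 ≈ 1.7633e+5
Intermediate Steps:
X(o) = -1/4 + o
K = 2145 (K = -143*(-15) = 2145)
D = 155785 (D = (17357 - 17322)*((2145 + 9218) - 6912) = 35*(11363 - 6912) = 35*4451 = 155785)
D - (-20693 + X(148)) = 155785 - (-20693 + (-1/4 + 148)) = 155785 - (-20693 + 591/4) = 155785 - 1*(-82181/4) = 155785 + 82181/4 = 705321/4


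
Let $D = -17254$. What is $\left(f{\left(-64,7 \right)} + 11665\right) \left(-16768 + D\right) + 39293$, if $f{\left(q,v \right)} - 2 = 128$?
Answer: $-401250197$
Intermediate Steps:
$f{\left(q,v \right)} = 130$ ($f{\left(q,v \right)} = 2 + 128 = 130$)
$\left(f{\left(-64,7 \right)} + 11665\right) \left(-16768 + D\right) + 39293 = \left(130 + 11665\right) \left(-16768 - 17254\right) + 39293 = 11795 \left(-34022\right) + 39293 = -401289490 + 39293 = -401250197$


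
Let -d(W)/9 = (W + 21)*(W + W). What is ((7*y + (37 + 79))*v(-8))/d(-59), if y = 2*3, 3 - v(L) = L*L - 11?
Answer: 1975/10089 ≈ 0.19576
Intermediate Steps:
v(L) = 14 - L**2 (v(L) = 3 - (L*L - 11) = 3 - (L**2 - 11) = 3 - (-11 + L**2) = 3 + (11 - L**2) = 14 - L**2)
y = 6
d(W) = -18*W*(21 + W) (d(W) = -9*(W + 21)*(W + W) = -9*(21 + W)*2*W = -18*W*(21 + W))
((7*y + (37 + 79))*v(-8))/d(-59) = ((7*6 + (37 + 79))*(14 - 1*(-8)**2))/((-18*(-59)*(21 - 59))) = ((42 + 116)*(14 - 1*64))/((-18*(-59)*(-38))) = (158*(14 - 64))/(-40356) = (158*(-50))*(-1/40356) = -7900*(-1/40356) = 1975/10089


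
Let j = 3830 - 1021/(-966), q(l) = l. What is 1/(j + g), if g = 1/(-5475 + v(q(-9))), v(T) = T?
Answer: 294308/1127510651 ≈ 0.00026102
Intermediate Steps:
g = -1/5484 (g = 1/(-5475 - 9) = 1/(-5484) = -1/5484 ≈ -0.00018235)
j = 3700801/966 (j = 3830 - 1021*(-1)/966 = 3830 - 1*(-1021/966) = 3830 + 1021/966 = 3700801/966 ≈ 3831.1)
1/(j + g) = 1/(3700801/966 - 1/5484) = 1/(1127510651/294308) = 294308/1127510651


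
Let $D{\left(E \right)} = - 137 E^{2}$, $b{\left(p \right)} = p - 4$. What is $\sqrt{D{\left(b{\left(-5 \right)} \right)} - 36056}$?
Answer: $i \sqrt{47153} \approx 217.15 i$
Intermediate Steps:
$b{\left(p \right)} = -4 + p$ ($b{\left(p \right)} = p - 4 = -4 + p$)
$\sqrt{D{\left(b{\left(-5 \right)} \right)} - 36056} = \sqrt{- 137 \left(-4 - 5\right)^{2} - 36056} = \sqrt{- 137 \left(-9\right)^{2} - 36056} = \sqrt{\left(-137\right) 81 - 36056} = \sqrt{-11097 - 36056} = \sqrt{-47153} = i \sqrt{47153}$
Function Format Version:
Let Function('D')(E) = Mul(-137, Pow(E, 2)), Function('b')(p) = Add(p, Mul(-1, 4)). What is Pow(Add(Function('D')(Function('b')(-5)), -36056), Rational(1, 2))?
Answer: Mul(I, Pow(47153, Rational(1, 2))) ≈ Mul(217.15, I)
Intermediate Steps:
Function('b')(p) = Add(-4, p) (Function('b')(p) = Add(p, -4) = Add(-4, p))
Pow(Add(Function('D')(Function('b')(-5)), -36056), Rational(1, 2)) = Pow(Add(Mul(-137, Pow(Add(-4, -5), 2)), -36056), Rational(1, 2)) = Pow(Add(Mul(-137, Pow(-9, 2)), -36056), Rational(1, 2)) = Pow(Add(Mul(-137, 81), -36056), Rational(1, 2)) = Pow(Add(-11097, -36056), Rational(1, 2)) = Pow(-47153, Rational(1, 2)) = Mul(I, Pow(47153, Rational(1, 2)))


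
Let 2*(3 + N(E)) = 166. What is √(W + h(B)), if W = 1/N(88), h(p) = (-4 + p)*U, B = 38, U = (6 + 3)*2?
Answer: √244805/20 ≈ 24.739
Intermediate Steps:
U = 18 (U = 9*2 = 18)
N(E) = 80 (N(E) = -3 + (½)*166 = -3 + 83 = 80)
h(p) = -72 + 18*p (h(p) = (-4 + p)*18 = -72 + 18*p)
W = 1/80 ≈ 0.012500
√(W + h(B)) = √(1/80 + (-72 + 18*38)) = √(1/80 + (-72 + 684)) = √(1/80 + 612) = √(48961/80) = √244805/20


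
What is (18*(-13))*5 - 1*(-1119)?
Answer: -51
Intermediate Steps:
(18*(-13))*5 - 1*(-1119) = -234*5 + 1119 = -1170 + 1119 = -51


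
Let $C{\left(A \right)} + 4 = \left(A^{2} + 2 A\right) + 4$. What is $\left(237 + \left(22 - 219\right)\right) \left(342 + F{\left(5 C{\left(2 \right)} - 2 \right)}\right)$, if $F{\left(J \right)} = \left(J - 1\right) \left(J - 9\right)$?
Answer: $56600$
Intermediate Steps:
$C{\left(A \right)} = A^{2} + 2 A$ ($C{\left(A \right)} = -4 + \left(\left(A^{2} + 2 A\right) + 4\right) = -4 + \left(4 + A^{2} + 2 A\right) = A^{2} + 2 A$)
$F{\left(J \right)} = \left(-1 + J\right) \left(-9 + J\right)$
$\left(237 + \left(22 - 219\right)\right) \left(342 + F{\left(5 C{\left(2 \right)} - 2 \right)}\right) = \left(237 + \left(22 - 219\right)\right) \left(342 + \left(9 + \left(5 \cdot 2 \left(2 + 2\right) - 2\right)^{2} - 10 \left(5 \cdot 2 \left(2 + 2\right) - 2\right)\right)\right) = \left(237 - 197\right) \left(342 + \left(9 + \left(5 \cdot 2 \cdot 4 - 2\right)^{2} - 10 \left(5 \cdot 2 \cdot 4 - 2\right)\right)\right) = 40 \left(342 + \left(9 + \left(5 \cdot 8 - 2\right)^{2} - 10 \left(5 \cdot 8 - 2\right)\right)\right) = 40 \left(342 + \left(9 + \left(40 - 2\right)^{2} - 10 \left(40 - 2\right)\right)\right) = 40 \left(342 + \left(9 + 38^{2} - 380\right)\right) = 40 \left(342 + \left(9 + 1444 - 380\right)\right) = 40 \left(342 + 1073\right) = 40 \cdot 1415 = 56600$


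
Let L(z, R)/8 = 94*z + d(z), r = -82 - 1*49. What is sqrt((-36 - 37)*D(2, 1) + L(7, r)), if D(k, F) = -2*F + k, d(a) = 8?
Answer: 12*sqrt(37) ≈ 72.993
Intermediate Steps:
r = -131 (r = -82 - 49 = -131)
L(z, R) = 64 + 752*z (L(z, R) = 8*(94*z + 8) = 8*(8 + 94*z) = 64 + 752*z)
D(k, F) = k - 2*F
sqrt((-36 - 37)*D(2, 1) + L(7, r)) = sqrt((-36 - 37)*(2 - 2*1) + (64 + 752*7)) = sqrt(-73*(2 - 2) + (64 + 5264)) = sqrt(-73*0 + 5328) = sqrt(0 + 5328) = sqrt(5328) = 12*sqrt(37)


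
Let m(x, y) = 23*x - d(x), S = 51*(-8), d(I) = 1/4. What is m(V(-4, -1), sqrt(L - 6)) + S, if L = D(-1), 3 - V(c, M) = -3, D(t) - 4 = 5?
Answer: -1081/4 ≈ -270.25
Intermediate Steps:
D(t) = 9 (D(t) = 4 + 5 = 9)
V(c, M) = 6 (V(c, M) = 3 - 1*(-3) = 3 + 3 = 6)
L = 9
d(I) = 1/4
S = -408
m(x, y) = -1/4 + 23*x (m(x, y) = 23*x - 1*1/4 = 23*x - 1/4 = -1/4 + 23*x)
m(V(-4, -1), sqrt(L - 6)) + S = (-1/4 + 23*6) - 408 = (-1/4 + 138) - 408 = 551/4 - 408 = -1081/4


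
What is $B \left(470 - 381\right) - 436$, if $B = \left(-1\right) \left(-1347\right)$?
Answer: $119447$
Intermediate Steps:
$B = 1347$
$B \left(470 - 381\right) - 436 = 1347 \left(470 - 381\right) - 436 = 1347 \cdot 89 - 436 = 119883 - 436 = 119447$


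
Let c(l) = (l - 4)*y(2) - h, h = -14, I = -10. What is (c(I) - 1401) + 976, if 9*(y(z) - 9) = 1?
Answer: -4847/9 ≈ -538.56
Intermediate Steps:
y(z) = 82/9 (y(z) = 9 + (1/9)*1 = 9 + 1/9 = 82/9)
c(l) = -202/9 + 82*l/9 (c(l) = (l - 4)*(82/9) - 1*(-14) = (-4 + l)*(82/9) + 14 = (-328/9 + 82*l/9) + 14 = -202/9 + 82*l/9)
(c(I) - 1401) + 976 = ((-202/9 + (82/9)*(-10)) - 1401) + 976 = ((-202/9 - 820/9) - 1401) + 976 = (-1022/9 - 1401) + 976 = -13631/9 + 976 = -4847/9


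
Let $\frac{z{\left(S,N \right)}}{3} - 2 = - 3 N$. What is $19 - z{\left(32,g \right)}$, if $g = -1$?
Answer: $4$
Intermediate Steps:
$z{\left(S,N \right)} = 6 - 9 N$ ($z{\left(S,N \right)} = 6 + 3 \left(- 3 N\right) = 6 - 9 N$)
$19 - z{\left(32,g \right)} = 19 - \left(6 - -9\right) = 19 - \left(6 + 9\right) = 19 - 15 = 4$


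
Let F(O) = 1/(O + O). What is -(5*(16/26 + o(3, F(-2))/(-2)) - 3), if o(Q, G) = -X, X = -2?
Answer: 64/13 ≈ 4.9231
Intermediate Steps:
F(O) = 1/(2*O)
o(Q, G) = 2 (o(Q, G) = -1*(-2) = 2)
-(5*(16/26 + o(3, F(-2))/(-2)) - 3) = -(5*(16/26 + 2/(-2)) - 3) = -(5*(16*(1/26) + 2*(-½)) - 3) = -(5*(8/13 - 1) - 3) = -(5*(-5/13) - 3) = -(-25/13 - 3) = -1*(-64/13) = 64/13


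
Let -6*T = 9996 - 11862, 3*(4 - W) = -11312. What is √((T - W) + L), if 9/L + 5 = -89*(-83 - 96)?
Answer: I*√7906639749342/47778 ≈ 58.853*I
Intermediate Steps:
W = 11324/3 (W = 4 - ⅓*(-11312) = 4 + 11312/3 = 11324/3 ≈ 3774.7)
T = 311 (T = -(9996 - 11862)/6 = -⅙*(-1866) = 311)
L = 9/15926 (L = 9/(-5 - 89*(-83 - 96)) = 9/(-5 - 89*(-179)) = 9/(-5 + 15931) = 9/15926 ≈ 0.00056511)
√((T - W) + L) = √((311 - 1*11324/3) + 9/15926) = √((311 - 11324/3) + 9/15926) = √(-10391/3 + 9/15926) = √(-165487039/47778) = I*√7906639749342/47778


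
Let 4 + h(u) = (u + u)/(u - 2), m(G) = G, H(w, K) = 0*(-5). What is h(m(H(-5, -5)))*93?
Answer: -372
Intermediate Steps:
H(w, K) = 0
h(u) = -4 + 2*u/(-2 + u) (h(u) = -4 + (u + u)/(u - 2) = -4 + (2*u)/(-2 + u) = -4 + 2*u/(-2 + u))
h(m(H(-5, -5)))*93 = (2*(4 - 1*0)/(-2 + 0))*93 = (2*(4 + 0)/(-2))*93 = (2*(-½)*4)*93 = -4*93 = -372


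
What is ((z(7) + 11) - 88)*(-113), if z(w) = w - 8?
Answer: 8814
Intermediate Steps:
z(w) = -8 + w
((z(7) + 11) - 88)*(-113) = (((-8 + 7) + 11) - 88)*(-113) = ((-1 + 11) - 88)*(-113) = (10 - 88)*(-113) = -78*(-113) = 8814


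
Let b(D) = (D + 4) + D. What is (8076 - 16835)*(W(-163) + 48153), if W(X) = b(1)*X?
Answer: -413205825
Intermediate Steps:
b(D) = 4 + 2*D (b(D) = (4 + D) + D = 4 + 2*D)
W(X) = 6*X (W(X) = (4 + 2*1)*X = (4 + 2)*X = 6*X)
(8076 - 16835)*(W(-163) + 48153) = (8076 - 16835)*(6*(-163) + 48153) = -8759*(-978 + 48153) = -8759*47175 = -413205825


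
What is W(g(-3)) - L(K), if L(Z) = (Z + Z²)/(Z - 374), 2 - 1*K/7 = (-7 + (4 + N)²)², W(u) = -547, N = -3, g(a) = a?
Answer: -2729/6 ≈ -454.83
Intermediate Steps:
K = -238 (K = 14 - 7*(-7 + (4 - 3)²)² = 14 - 7*(-7 + 1²)² = 14 - 7*(-7 + 1)² = 14 - 7*(-6)² = 14 - 7*36 = 14 - 252 = -238)
L(Z) = (Z + Z²)/(-374 + Z)
W(g(-3)) - L(K) = -547 - (-238)*(1 - 238)/(-374 - 238) = -547 - (-238)*(-237)/(-612) = -547 - (-238)*(-1)*(-237)/612 = -547 - 1*(-553/6) = -547 + 553/6 = -2729/6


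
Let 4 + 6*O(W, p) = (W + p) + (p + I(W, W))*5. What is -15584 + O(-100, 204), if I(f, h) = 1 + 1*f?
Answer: -92879/6 ≈ -15480.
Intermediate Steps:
I(f, h) = 1 + f
O(W, p) = ⅙ + W + p (O(W, p) = -⅔ + ((W + p) + (p + (1 + W))*5)/6 = -⅔ + ((W + p) + (1 + W + p)*5)/6 = -⅔ + ((W + p) + (5 + 5*W + 5*p))/6 = -⅔ + (5 + 6*W + 6*p)/6 = -⅔ + (⅚ + W + p) = ⅙ + W + p)
-15584 + O(-100, 204) = -15584 + (⅙ - 100 + 204) = -15584 + 625/6 = -92879/6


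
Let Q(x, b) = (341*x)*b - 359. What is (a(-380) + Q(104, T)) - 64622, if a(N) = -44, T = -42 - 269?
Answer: -11094329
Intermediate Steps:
T = -311
Q(x, b) = -359 + 341*b*x (Q(x, b) = 341*b*x - 359 = -359 + 341*b*x)
(a(-380) + Q(104, T)) - 64622 = (-44 + (-359 + 341*(-311)*104)) - 64622 = (-44 + (-359 - 11029304)) - 64622 = (-44 - 11029663) - 64622 = -11029707 - 64622 = -11094329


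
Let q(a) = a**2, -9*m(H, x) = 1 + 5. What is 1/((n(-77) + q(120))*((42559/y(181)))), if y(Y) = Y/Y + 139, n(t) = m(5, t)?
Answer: 210/919231841 ≈ 2.2845e-7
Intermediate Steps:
m(H, x) = -2/3 (m(H, x) = -(1 + 5)/9 = -1/9*6 = -2/3)
n(t) = -2/3
y(Y) = 140 (y(Y) = 1 + 139 = 140)
1/((n(-77) + q(120))*((42559/y(181)))) = 1/((-2/3 + 120**2)*((42559/140))) = 1/((-2/3 + 14400)*((42559*(1/140)))) = 1/((43198/3)*(42559/140)) = (3/43198)*(140/42559) = 210/919231841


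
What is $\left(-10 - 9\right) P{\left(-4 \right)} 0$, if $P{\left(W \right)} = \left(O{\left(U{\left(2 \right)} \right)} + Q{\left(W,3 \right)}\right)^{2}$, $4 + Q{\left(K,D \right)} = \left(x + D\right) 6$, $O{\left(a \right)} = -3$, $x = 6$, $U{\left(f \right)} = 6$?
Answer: $0$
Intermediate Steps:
$Q{\left(K,D \right)} = 32 + 6 D$ ($Q{\left(K,D \right)} = -4 + \left(6 + D\right) 6 = -4 + \left(36 + 6 D\right) = 32 + 6 D$)
$P{\left(W \right)} = 2209$ ($P{\left(W \right)} = \left(-3 + \left(32 + 6 \cdot 3\right)\right)^{2} = \left(-3 + \left(32 + 18\right)\right)^{2} = \left(-3 + 50\right)^{2} = 47^{2} = 2209$)
$\left(-10 - 9\right) P{\left(-4 \right)} 0 = \left(-10 - 9\right) 2209 \cdot 0 = \left(-19\right) 2209 \cdot 0 = \left(-41971\right) 0 = 0$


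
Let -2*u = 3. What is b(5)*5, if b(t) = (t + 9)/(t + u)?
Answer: 20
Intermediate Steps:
u = -3/2 (u = -1/2*3 = -3/2 ≈ -1.5000)
b(t) = (9 + t)/(-3/2 + t) (b(t) = (t + 9)/(t - 3/2) = (9 + t)/(-3/2 + t))
b(5)*5 = (2*(9 + 5)/(-3 + 2*5))*5 = (2*14/(-3 + 10))*5 = (2*14/7)*5 = (2*(1/7)*14)*5 = 4*5 = 20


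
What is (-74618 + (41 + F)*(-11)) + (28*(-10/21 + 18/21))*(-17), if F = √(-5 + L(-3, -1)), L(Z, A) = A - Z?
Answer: -225751/3 - 11*I*√3 ≈ -75250.0 - 19.053*I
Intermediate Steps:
F = I*√3 (F = √(-5 + (-1 - 1*(-3))) = √(-5 + (-1 + 3)) = √(-5 + 2) = √(-3) = I*√3 ≈ 1.732*I)
(-74618 + (41 + F)*(-11)) + (28*(-10/21 + 18/21))*(-17) = (-74618 + (41 + I*√3)*(-11)) + (28*(-10/21 + 18/21))*(-17) = (-74618 + (-451 - 11*I*√3)) + (28*(-10*1/21 + 18*(1/21)))*(-17) = (-75069 - 11*I*√3) + (28*(-10/21 + 6/7))*(-17) = (-75069 - 11*I*√3) + (28*(8/21))*(-17) = (-75069 - 11*I*√3) + (32/3)*(-17) = (-75069 - 11*I*√3) - 544/3 = -225751/3 - 11*I*√3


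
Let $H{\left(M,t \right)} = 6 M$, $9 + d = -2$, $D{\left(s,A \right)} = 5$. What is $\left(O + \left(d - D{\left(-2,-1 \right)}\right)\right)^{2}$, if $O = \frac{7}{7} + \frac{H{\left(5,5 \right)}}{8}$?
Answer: $\frac{2025}{16} \approx 126.56$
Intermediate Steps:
$d = -11$ ($d = -9 - 2 = -11$)
$O = \frac{19}{4}$ ($O = \frac{7}{7} + \frac{6 \cdot 5}{8} = 7 \cdot \frac{1}{7} + 30 \cdot \frac{1}{8} = 1 + \frac{15}{4} = \frac{19}{4} \approx 4.75$)
$\left(O + \left(d - D{\left(-2,-1 \right)}\right)\right)^{2} = \left(\frac{19}{4} - 16\right)^{2} = \left(- \frac{45}{4}\right)^{2} = \frac{2025}{16}$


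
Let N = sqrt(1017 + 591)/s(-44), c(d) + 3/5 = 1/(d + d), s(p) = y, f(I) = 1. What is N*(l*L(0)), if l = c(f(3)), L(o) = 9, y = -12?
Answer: 3*sqrt(402)/20 ≈ 3.0075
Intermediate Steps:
s(p) = -12
c(d) = -3/5 + 1/(2*d) (c(d) = -3/5 + 1/(d + d) = -3/5 + 1/(2*d))
l = -1/10 (l = (1/10)*(5 - 6*1)/1 = (1/10)*1*(5 - 6) = (1/10)*1*(-1) = -1/10 ≈ -0.10000)
N = -sqrt(402)/6 (N = sqrt(1017 + 591)/(-12) = sqrt(1608)*(-1/12) = (2*sqrt(402))*(-1/12) = -sqrt(402)/6 ≈ -3.3417)
N*(l*L(0)) = (-sqrt(402)/6)*(-1/10*9) = -sqrt(402)/6*(-9/10) = 3*sqrt(402)/20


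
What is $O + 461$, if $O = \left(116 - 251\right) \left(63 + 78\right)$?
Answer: $-18574$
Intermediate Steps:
$O = -19035$ ($O = \left(-135\right) 141 = -19035$)
$O + 461 = -19035 + 461 = -18574$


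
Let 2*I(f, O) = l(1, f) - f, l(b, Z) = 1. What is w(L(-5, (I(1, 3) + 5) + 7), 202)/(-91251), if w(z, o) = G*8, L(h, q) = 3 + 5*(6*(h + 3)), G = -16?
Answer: 128/91251 ≈ 0.0014027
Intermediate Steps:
I(f, O) = ½ - f/2 (I(f, O) = (1 - f)/2 = ½ - f/2)
L(h, q) = 93 + 30*h (L(h, q) = 3 + 5*(6*(3 + h)) = 3 + 5*(18 + 6*h) = 3 + (90 + 30*h) = 93 + 30*h)
w(z, o) = -128 (w(z, o) = -16*8 = -128)
w(L(-5, (I(1, 3) + 5) + 7), 202)/(-91251) = -128/(-91251) = -128*(-1/91251) = 128/91251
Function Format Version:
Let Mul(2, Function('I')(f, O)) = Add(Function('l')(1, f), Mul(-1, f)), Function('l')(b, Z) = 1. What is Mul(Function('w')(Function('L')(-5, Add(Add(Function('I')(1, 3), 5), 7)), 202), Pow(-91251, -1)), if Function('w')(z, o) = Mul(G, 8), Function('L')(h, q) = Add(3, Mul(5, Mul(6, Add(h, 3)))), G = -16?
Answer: Rational(128, 91251) ≈ 0.0014027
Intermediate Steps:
Function('I')(f, O) = Add(Rational(1, 2), Mul(Rational(-1, 2), f)) (Function('I')(f, O) = Mul(Rational(1, 2), Add(1, Mul(-1, f))) = Add(Rational(1, 2), Mul(Rational(-1, 2), f)))
Function('L')(h, q) = Add(93, Mul(30, h)) (Function('L')(h, q) = Add(3, Mul(5, Mul(6, Add(3, h)))) = Add(3, Mul(5, Add(18, Mul(6, h)))) = Add(3, Add(90, Mul(30, h))) = Add(93, Mul(30, h)))
Function('w')(z, o) = -128 (Function('w')(z, o) = Mul(-16, 8) = -128)
Mul(Function('w')(Function('L')(-5, Add(Add(Function('I')(1, 3), 5), 7)), 202), Pow(-91251, -1)) = Mul(-128, Pow(-91251, -1)) = Mul(-128, Rational(-1, 91251)) = Rational(128, 91251)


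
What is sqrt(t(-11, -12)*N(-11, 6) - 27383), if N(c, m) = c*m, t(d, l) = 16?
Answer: I*sqrt(28439) ≈ 168.64*I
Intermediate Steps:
sqrt(t(-11, -12)*N(-11, 6) - 27383) = sqrt(16*(-11*6) - 27383) = sqrt(16*(-66) - 27383) = sqrt(-1056 - 27383) = sqrt(-28439) = I*sqrt(28439)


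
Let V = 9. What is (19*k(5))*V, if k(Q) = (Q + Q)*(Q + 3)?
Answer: 13680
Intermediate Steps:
k(Q) = 2*Q*(3 + Q) (k(Q) = (2*Q)*(3 + Q) = 2*Q*(3 + Q))
(19*k(5))*V = (19*(2*5*(3 + 5)))*9 = (19*(2*5*8))*9 = (19*80)*9 = 1520*9 = 13680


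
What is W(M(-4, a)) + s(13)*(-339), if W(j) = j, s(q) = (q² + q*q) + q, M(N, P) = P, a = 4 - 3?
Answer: -118988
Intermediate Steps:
a = 1
s(q) = q + 2*q² (s(q) = (q² + q²) + q = 2*q² + q = q + 2*q²)
W(M(-4, a)) + s(13)*(-339) = 1 + (13*(1 + 2*13))*(-339) = 1 + (13*(1 + 26))*(-339) = 1 + (13*27)*(-339) = 1 + 351*(-339) = 1 - 118989 = -118988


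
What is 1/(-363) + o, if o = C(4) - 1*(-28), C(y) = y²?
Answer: 15971/363 ≈ 43.997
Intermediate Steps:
o = 44 (o = 4² - 1*(-28) = 16 + 28 = 44)
1/(-363) + o = 1/(-363) + 44 = -1/363 + 44 = 15971/363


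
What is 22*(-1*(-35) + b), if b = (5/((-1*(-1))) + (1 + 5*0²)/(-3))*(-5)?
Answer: 770/3 ≈ 256.67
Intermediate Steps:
b = -70/3 (b = (5/1 + (1 + 5*0)*(-⅓))*(-5) = (5*1 + (1 + 0)*(-⅓))*(-5) = (5 + 1*(-⅓))*(-5) = (5 - ⅓)*(-5) = (14/3)*(-5) = -70/3 ≈ -23.333)
22*(-1*(-35) + b) = 22*(-1*(-35) - 70/3) = 22*(35 - 70/3) = 22*(35/3) = 770/3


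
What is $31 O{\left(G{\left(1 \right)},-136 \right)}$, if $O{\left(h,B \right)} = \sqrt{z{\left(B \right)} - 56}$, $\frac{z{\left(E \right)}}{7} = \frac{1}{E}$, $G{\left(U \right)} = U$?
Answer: $\frac{1023 i \sqrt{238}}{68} \approx 232.09 i$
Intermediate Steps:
$z{\left(E \right)} = \frac{7}{E}$
$O{\left(h,B \right)} = \sqrt{-56 + \frac{7}{B}}$ ($O{\left(h,B \right)} = \sqrt{\frac{7}{B} - 56} = \sqrt{-56 + \frac{7}{B}}$)
$31 O{\left(G{\left(1 \right)},-136 \right)} = 31 \sqrt{-56 + \frac{7}{-136}} = 31 \sqrt{-56 + 7 \left(- \frac{1}{136}\right)} = 31 \sqrt{-56 - \frac{7}{136}} = 31 \sqrt{- \frac{7623}{136}} = 31 \frac{33 i \sqrt{238}}{68} = \frac{1023 i \sqrt{238}}{68}$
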